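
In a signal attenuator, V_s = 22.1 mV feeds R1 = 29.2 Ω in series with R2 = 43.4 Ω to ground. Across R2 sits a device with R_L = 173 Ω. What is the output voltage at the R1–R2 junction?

V_out ≈ 12.0 mV

R2 ‖ R_L = (43.4 × 173)/(43.4 + 173) = 34.70 Ω.
Voltage divider with the loaded lower leg: V_out = 22.1 × 34.70/(29.2 + 34.70) = 22.1 × 0.5430 = 12.00 mV.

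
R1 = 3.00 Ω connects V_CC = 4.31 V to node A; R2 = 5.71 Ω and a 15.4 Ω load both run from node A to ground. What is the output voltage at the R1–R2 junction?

V_out ≈ 2.51 V

First combine the lower leg with the load: R2 ‖ R_L = 4.166 Ω.
Voltage divider with the loaded lower leg: V_out = 4.31 × 4.166/(3.00 + 4.166) = 4.31 × 0.5813 = 2.506 V.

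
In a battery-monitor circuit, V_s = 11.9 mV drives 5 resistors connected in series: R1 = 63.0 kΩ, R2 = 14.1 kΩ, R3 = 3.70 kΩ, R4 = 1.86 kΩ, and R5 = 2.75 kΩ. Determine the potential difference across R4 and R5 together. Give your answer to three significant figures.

V ≈ 0.642 mV

Series total: ΣR = 63.0 + 14.1 + 3.70 + 1.86 + 2.75 = 85.41 kΩ.
R_{R4..R5} = 1.86 + 2.75 = 4.610 kΩ.
Voltage divider: V = V_s · (4.610 / 85.41) = 11.9 × 0.05397 = 0.6423 mV.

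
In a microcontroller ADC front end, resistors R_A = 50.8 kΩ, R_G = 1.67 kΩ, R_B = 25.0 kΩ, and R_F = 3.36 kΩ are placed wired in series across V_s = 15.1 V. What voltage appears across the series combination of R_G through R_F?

V ≈ 5.61 V

Series total: ΣR = 50.8 + 1.67 + 25.0 + 3.36 = 80.83 kΩ.
R_{R_G..R_F} = 1.67 + 25.0 + 3.36 = 30.03 kΩ.
Voltage divider: V = V_s · (30.03 / 80.83) = 15.1 × 0.3715 = 5.610 V.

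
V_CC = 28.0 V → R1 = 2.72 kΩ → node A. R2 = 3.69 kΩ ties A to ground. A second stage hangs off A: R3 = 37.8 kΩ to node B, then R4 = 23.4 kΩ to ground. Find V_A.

V_A ≈ 15.7 V

The second stage (R3 + R4 = 61.20 kΩ) loads node A in parallel with R2.
Effective lower resistance at A: R2 ‖ 61.20 = 3.480 kΩ.
So V_A = 28.0 × 0.5613 = 15.72 V.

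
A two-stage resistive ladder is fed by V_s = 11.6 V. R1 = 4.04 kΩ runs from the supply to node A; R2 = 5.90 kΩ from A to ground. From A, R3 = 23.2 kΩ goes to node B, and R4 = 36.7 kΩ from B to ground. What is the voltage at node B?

The second stage (R3 + R4 = 59.90 kΩ) loads node A in parallel with R2.
R2 ‖ (R3+R4) = 5.371 kΩ.
First divider: V_A = V_s · 5.371/(4.04 + 5.371) = 6.620 V.
V_B = V_A × 0.6127 = 4.056 V.

V_B ≈ 4.06 V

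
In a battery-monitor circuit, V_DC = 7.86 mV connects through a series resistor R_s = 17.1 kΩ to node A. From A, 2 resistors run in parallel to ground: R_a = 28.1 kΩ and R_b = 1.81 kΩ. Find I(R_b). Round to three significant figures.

I ≈ 0.393 µA

Equivalent of the parallel group: R_p = 1.700 kΩ.
Node voltage V_A = V_DC · R_p/(R_s + R_p) = 7.86 × 0.09045 = 0.7109 mV.
I(R_b) = V_A / R_b = 0.7109/1.81 = 0.3928 µA.
(Equivalently: I_total = 0.4181 µA, then current-divider fraction G_k/ΣG = 0.9395.)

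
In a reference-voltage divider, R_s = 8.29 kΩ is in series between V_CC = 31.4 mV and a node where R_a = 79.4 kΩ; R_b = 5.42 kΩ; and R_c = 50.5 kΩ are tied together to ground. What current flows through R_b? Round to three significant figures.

I ≈ 2.07 µA

Parallel bank: R_p = 1/(1/79.4 + 1/5.42 + 1/50.5) = 4.610 kΩ.
V_A by voltage divider: V_A = 31.4 × 4.610/(8.29 + 4.610) = 11.22 mV.
I(R_b) = V_A / R_b = 11.22/5.42 = 2.070 µA.
(Check via current divider: I_total = 2.434 µA; share G_k/ΣG = 0.8506 → same result.)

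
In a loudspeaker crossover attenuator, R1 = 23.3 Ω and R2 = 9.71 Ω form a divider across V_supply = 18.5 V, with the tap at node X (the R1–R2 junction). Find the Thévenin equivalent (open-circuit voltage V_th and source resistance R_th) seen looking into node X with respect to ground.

V_th ≈ 5.44 V, R_th ≈ 6.85 Ω

V_th is the unloaded tap voltage: V_supply · R2/(R1+R2) = 18.5 × 0.2942 = 5.442 V.
Looking into X with the source shorted: R_th = R1·R2/(R1+R2) = 23.30 × 9.71/33.01 = 6.854 Ω.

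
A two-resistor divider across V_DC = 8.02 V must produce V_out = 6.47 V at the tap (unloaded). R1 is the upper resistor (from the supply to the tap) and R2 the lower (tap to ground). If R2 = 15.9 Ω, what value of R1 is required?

R1 ≈ 3.81 Ω

The divider ratio is R2/(R1+R2) = 6.47/8.02 = 0.8067.
Rearranging, R1 = R2·(1−k)/k = 15.9 × 0.2396 = 3.809 Ω.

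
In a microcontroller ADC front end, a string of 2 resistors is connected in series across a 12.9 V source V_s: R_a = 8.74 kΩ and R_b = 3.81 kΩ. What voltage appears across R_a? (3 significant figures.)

Series total: ΣR = 8.74 + 3.81 = 12.55 kΩ.
V = V_s · R/ΣR = 12.9 × 0.6964 = 8.984 V.

V ≈ 8.98 V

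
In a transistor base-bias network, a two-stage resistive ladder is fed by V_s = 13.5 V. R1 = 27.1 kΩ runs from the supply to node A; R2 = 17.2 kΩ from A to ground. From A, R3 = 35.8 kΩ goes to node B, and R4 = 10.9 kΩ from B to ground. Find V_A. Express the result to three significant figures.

V_A ≈ 4.28 V

Looking into the second stage from A: R3 + R4 = 46.70 kΩ appears in parallel with R2.
Effective lower resistance at A: R2 ‖ 46.70 = 12.57 kΩ.
First divider: V_A = V_s · 12.57/(27.1 + 12.57) = 4.278 V.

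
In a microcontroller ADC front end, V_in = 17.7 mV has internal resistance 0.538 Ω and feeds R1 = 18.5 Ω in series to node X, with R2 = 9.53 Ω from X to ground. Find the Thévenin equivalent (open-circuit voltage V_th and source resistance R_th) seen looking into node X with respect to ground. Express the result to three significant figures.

R1' = 0.538 + 18.5 = 19.04 Ω (source resistance + R1).
Open-circuit (no load on X): V_th = V_in · R2/(R1' + R2) = 17.7 × 9.53/(19.04 + 9.53) = 5.905 mV.
Zeroing V_in shorts the top of R1' to ground, so R_th = R1' ‖ R2 = 6.351 Ω.

V_th ≈ 5.90 mV, R_th ≈ 6.35 Ω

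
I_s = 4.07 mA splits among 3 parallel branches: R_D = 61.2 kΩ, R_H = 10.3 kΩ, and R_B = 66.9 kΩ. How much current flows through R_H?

I ≈ 3.08 mA

ΣG = 1/61.2 + 1/10.3 + 1/66.9 = 0.1284.
By the current-divider rule, I = I_s · G_k/ΣG = 4.07 × 0.7563 = 3.078 mA.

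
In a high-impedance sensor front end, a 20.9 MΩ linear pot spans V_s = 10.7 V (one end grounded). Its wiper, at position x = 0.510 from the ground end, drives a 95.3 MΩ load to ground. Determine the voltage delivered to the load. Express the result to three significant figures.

Lower segment x·R_p = 10.66 MΩ; upper segment (1−x)·R_p = 10.24 MΩ.
(x·R_p) ‖ R_L = 9.587 MΩ.
Then V_out = V_s · 9.587/(10.24 + 9.587) = 5.173 V.

V_out ≈ 5.17 V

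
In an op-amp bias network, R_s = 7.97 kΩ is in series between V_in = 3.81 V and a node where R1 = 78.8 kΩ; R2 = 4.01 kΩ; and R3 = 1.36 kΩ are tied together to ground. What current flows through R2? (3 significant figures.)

I ≈ 0.106 mA

Equivalent of the parallel group: R_p = 1.003 kΩ.
V_A = 3.81 × 1.003/8.973 = 0.4257 V.
I(R2) = V_A / R2 = 0.4257/4.01 = 0.1062 mA.
(Check via current divider: I_total = 0.4246 mA; share G_k/ΣG = 0.2500 → same result.)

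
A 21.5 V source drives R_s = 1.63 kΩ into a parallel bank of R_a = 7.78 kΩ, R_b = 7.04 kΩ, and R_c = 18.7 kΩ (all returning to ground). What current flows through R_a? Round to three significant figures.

I ≈ 1.81 mA

Parallel bank: R_p = 1/(1/7.78 + 1/7.04 + 1/18.7) = 3.086 kΩ.
V_A by voltage divider: V_A = 21.5 × 3.086/(1.63 + 3.086) = 14.07 V.
Branch current I = V_A/R_a = 14.07/7.78 = 1.808 mA.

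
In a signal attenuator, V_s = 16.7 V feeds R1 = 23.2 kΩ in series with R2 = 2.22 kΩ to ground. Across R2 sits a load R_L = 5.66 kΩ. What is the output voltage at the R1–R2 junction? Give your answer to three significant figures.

V_out ≈ 1.07 V

First combine the lower leg with the load: R2 ‖ R_L = 1.595 kΩ.
Now apply the divider: V_out = 16.7 × 0.06431 = 1.074 V.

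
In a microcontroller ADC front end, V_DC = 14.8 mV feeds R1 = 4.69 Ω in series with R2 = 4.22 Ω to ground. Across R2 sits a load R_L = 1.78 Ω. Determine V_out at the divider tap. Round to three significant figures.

R2 ‖ R_L = (4.22 × 1.78)/(4.22 + 1.78) = 1.252 Ω.
Then V_out = V_DC · R2'/(R1 + R2') = 14.8 × 1.252/5.942 = 3.118 mV.
(Unloaded it would be 7.01 mV; the load pulls it down.)

V_out ≈ 3.12 mV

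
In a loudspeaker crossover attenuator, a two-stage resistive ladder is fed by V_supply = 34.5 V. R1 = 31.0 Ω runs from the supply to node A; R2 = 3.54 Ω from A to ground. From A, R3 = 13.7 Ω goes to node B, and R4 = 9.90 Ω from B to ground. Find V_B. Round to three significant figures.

Looking into the second stage from A: R3 + R4 = 23.60 Ω appears in parallel with R2.
Effective lower resistance at A: R2 ‖ 23.60 = 3.078 Ω.
So V_A = 34.5 × 0.09033 = 3.116 V.
V_B = V_A × 0.4195 = 1.307 V.

V_B ≈ 1.31 V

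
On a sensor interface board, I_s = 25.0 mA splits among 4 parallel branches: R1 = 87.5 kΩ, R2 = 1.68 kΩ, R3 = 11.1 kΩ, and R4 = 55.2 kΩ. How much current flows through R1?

Conductances: ΣG = 1/87.5 + 1/1.68 + 1/11.1 + 1/55.2 = 0.7149 (1/kΩ).
Current divider: I(R1) = I_s · G_k/ΣG = 25.0 × (0.01143/0.7149) = 25.0 × 0.01599 = 0.3997 mA.

I ≈ 0.400 mA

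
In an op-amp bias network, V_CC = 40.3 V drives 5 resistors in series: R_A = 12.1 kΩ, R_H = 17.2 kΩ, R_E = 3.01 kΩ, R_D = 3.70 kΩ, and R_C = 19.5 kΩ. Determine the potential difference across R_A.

V ≈ 8.78 V

Series total: ΣR = 12.1 + 17.2 + 3.01 + 3.70 + 19.5 = 55.51 kΩ.
V = V_CC · R/ΣR = 40.3 × 0.2180 = 8.785 V.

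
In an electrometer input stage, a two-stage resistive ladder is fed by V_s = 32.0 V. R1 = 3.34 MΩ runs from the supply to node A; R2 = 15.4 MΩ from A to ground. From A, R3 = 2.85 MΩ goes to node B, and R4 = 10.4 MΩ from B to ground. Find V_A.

Node A sees R2 in parallel with the series input of stage 2, R3 + R4 = 13.25 MΩ.
Effective lower resistance at A: R2 ‖ 13.25 = 7.122 MΩ.
First divider: V_A = V_s · 7.122/(3.34 + 7.122) = 21.78 V.

V_A ≈ 21.8 V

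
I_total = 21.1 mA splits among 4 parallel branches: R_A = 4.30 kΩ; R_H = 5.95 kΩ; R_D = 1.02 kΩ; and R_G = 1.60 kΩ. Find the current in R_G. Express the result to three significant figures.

I ≈ 6.57 mA

ΣG = 1/4.30 + 1/5.95 + 1/1.02 + 1/1.60 = 2.006.
R_G takes the fraction G_k/ΣG = 0.6250/2.006 = 0.3116, so I = 21.1 × 0.3116 = 6.574 mA.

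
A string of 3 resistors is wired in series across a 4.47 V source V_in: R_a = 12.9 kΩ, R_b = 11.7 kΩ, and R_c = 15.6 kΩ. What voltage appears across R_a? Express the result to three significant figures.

V ≈ 1.43 V

Series total: ΣR = 12.9 + 11.7 + 15.6 = 40.20 kΩ.
Voltage divider: V = V_in · (12.90 / 40.20) = 4.47 × 0.3209 = 1.434 V.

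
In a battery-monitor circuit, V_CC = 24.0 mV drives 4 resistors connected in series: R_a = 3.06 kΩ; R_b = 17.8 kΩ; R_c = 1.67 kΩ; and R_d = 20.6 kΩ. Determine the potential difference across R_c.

V ≈ 0.929 mV

ΣR = 3.06 + 17.8 + 1.67 + 20.6 = 43.13 kΩ.
V = V_CC · R/ΣR = 24.0 × 0.03872 = 0.9293 mV.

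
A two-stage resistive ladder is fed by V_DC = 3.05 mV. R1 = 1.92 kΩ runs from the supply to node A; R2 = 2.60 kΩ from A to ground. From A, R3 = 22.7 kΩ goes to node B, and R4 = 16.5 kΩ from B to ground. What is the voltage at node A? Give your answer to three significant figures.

V_A ≈ 1.71 mV

Node A sees R2 in parallel with the series input of stage 2, R3 + R4 = 39.20 kΩ.
Effective lower resistance at A: R2 ‖ 39.20 = 2.438 kΩ.
First divider: V_A = V_DC · 2.438/(1.92 + 2.438) = 1.706 mV.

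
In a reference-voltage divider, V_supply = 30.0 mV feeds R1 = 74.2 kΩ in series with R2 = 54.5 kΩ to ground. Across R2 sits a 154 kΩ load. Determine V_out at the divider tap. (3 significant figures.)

First combine the lower leg with the load: R2 ‖ R_L = 40.25 kΩ.
Voltage divider with the loaded lower leg: V_out = 30.0 × 40.25/(74.2 + 40.25) = 30.0 × 0.3517 = 10.55 mV.

V_out ≈ 10.6 mV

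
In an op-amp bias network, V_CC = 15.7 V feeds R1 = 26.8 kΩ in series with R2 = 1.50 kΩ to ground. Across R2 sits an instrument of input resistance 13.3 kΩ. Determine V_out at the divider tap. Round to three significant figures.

V_out ≈ 0.752 V

The load sits in parallel with R2, giving an effective lower resistance R2' = R2·R_L/(R2+R_L) = 1.348 kΩ.
Now apply the divider: V_out = 15.7 × 0.04789 = 0.7519 V.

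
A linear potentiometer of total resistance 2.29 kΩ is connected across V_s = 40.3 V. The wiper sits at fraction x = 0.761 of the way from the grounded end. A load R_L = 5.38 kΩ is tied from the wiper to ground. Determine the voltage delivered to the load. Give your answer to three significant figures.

V_out ≈ 28.5 V

Lower segment x·R_p = 1.743 kΩ; upper segment (1−x)·R_p = 0.5473 kΩ.
(x·R_p) ‖ R_L = 1.316 kΩ.
Then V_out = V_s · 1.316/(0.5473 + 1.316) = 28.46 V.
(Unloaded: V_out = x·V_s = 30.7 V.)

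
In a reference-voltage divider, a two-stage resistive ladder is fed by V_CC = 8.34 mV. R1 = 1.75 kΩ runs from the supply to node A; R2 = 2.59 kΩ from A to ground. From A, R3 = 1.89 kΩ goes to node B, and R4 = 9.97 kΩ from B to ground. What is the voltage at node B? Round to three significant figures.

V_B ≈ 3.85 mV

Node A sees R2 in parallel with the series input of stage 2, R3 + R4 = 11.86 kΩ.
R2 ‖ (R3+R4) = 2.126 kΩ.
So V_A = 8.34 × 0.5485 = 4.574 mV.
V_B = V_A × 0.8406 = 3.845 mV.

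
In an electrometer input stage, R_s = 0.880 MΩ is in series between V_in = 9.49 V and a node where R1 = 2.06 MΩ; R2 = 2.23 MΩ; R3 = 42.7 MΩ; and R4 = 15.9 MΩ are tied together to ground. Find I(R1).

I ≈ 2.43 µA

Combine the parallel branches: R_p = (1/2.06 + 1/2.23 + 1/42.7 + 1/15.9)⁻¹ = 0.9802 MΩ.
Node voltage V_A = V_in · R_p/(R_s + R_p) = 9.49 × 0.5269 = 5.001 V.
I(R1) = V_A / R1 = 5.001/2.06 = 2.427 µA.
(Check via current divider: I_total = 5.102 µA; share G_k/ΣG = 0.4758 → same result.)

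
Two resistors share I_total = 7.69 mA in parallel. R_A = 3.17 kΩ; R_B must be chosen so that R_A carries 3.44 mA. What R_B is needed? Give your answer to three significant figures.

R_B ≈ 2.57 kΩ

The fraction through R_A equals R_B/(R_A+R_B).
With f = 0.4473, R_B = R_A · f/(1−f) = 3.17 × 0.8094 = 2.566 kΩ.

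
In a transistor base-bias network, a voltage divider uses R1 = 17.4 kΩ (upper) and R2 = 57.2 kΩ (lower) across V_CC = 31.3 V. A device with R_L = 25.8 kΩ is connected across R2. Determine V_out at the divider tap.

The load sits in parallel with R2, giving an effective lower resistance R2' = R2·R_L/(R2+R_L) = 17.78 kΩ.
Now apply the divider: V_out = 31.3 × 0.5054 = 15.82 V.

V_out ≈ 15.8 V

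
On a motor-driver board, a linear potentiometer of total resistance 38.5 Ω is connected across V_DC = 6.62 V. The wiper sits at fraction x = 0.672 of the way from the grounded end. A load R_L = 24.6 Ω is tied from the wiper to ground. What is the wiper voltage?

V_out ≈ 3.31 V

Lower segment x·R_p = 25.87 Ω; upper segment (1−x)·R_p = 12.63 Ω.
R_L loads the lower segment: effective lower R = 12.61 Ω.
Then V_out = V_DC · 12.61/(12.63 + 12.61) = 3.308 V.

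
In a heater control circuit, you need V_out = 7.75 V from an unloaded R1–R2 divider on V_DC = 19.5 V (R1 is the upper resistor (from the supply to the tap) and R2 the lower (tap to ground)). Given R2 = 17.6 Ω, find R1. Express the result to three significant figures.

V_out/V_DC = R2/(R1+R2) = 0.3974.
Rearranging, R1 = R2·(1−k)/k = 17.6 × 1.516 = 26.68 Ω.

R1 ≈ 26.7 Ω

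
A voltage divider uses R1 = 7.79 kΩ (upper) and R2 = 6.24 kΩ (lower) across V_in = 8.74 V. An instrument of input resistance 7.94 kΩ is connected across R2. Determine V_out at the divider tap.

V_out ≈ 2.71 V

First combine the lower leg with the load: R2 ‖ R_L = 3.494 kΩ.
Now apply the divider: V_out = 8.74 × 0.3096 = 2.706 V.
(Unloaded it would be 3.89 V; the load pulls it down.)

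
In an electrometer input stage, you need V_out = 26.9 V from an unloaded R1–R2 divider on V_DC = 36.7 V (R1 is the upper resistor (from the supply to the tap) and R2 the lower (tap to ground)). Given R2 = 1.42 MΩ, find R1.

R1 ≈ 0.517 MΩ

Required fraction k = V_out/V_DC = 0.7330.
R1 = R2·(1/k − 1) = 1.42 × 0.3643 = 0.5173 MΩ.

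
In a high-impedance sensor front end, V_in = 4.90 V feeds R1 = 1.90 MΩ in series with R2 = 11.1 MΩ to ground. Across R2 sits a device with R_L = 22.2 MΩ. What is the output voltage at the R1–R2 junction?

R2 ‖ R_L = (11.1 × 22.2)/(11.1 + 22.2) = 7.400 MΩ.
Voltage divider with the loaded lower leg: V_out = 4.90 × 7.400/(1.90 + 7.400) = 4.90 × 0.7957 = 3.899 V.

V_out ≈ 3.90 V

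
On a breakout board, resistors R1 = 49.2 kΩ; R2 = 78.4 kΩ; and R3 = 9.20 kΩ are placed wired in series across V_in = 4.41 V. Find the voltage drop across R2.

V ≈ 2.53 V

ΣR = 49.2 + 78.4 + 9.20 = 136.8 kΩ.
By the voltage-divider rule, V = 4.41 × 78.40/136.8 = 2.527 V.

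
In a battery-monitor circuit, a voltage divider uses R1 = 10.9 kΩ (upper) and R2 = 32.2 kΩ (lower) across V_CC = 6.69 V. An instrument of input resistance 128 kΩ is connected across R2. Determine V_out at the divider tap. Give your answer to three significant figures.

V_out ≈ 4.70 V

R2 ‖ R_L = (32.2 × 128)/(32.2 + 128) = 25.73 kΩ.
Now apply the divider: V_out = 6.69 × 0.7024 = 4.699 V.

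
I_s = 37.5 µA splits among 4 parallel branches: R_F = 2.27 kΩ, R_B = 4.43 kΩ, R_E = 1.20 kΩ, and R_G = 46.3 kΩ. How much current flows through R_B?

I ≈ 5.56 µA

ΣG = 1/2.27 + 1/4.43 + 1/1.20 + 1/46.3 = 1.521.
Current divider: I(R_B) = I_s · G_k/ΣG = 37.5 × (0.2257/1.521) = 37.5 × 0.1484 = 5.565 µA.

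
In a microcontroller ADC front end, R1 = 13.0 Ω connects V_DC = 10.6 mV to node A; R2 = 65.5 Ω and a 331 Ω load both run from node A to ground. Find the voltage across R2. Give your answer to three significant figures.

First combine the lower leg with the load: R2 ‖ R_L = 54.68 Ω.
Then V_out = V_DC · R2'/(R1 + R2') = 10.6 × 54.68/67.68 = 8.564 mV.

V_out ≈ 8.56 mV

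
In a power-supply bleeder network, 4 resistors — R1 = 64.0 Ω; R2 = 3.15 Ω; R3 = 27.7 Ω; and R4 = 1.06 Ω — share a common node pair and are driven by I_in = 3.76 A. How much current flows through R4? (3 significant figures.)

Total conductance ΣG = 1/64.0 + 1/3.15 + 1/27.7 + 1/1.06 = 1.313 (units of 1/Ω).
R4 takes the fraction G_k/ΣG = 0.9434/1.313 = 0.7187, so I = 3.76 × 0.7187 = 2.702 A.

I ≈ 2.70 A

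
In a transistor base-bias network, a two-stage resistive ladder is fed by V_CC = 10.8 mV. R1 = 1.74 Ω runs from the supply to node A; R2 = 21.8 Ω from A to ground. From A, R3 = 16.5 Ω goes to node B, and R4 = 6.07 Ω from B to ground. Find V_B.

Node A sees R2 in parallel with the series input of stage 2, R3 + R4 = 22.57 Ω.
Effective lower resistance at A: R2 ‖ 22.57 = 11.09 Ω.
First divider: V_A = V_CC · 11.09/(1.74 + 11.09) = 9.335 mV.
Then the unloaded second divider: V_B = V_A × R4/(R3+R4) = 9.335 × 0.2689 = 2.511 mV.

V_B ≈ 2.51 mV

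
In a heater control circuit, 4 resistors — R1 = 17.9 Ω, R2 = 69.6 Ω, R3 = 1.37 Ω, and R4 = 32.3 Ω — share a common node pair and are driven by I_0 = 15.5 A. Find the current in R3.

ΣG = 1/17.9 + 1/69.6 + 1/1.37 + 1/32.3 = 0.8311.
R3 takes the fraction G_k/ΣG = 0.7299/0.8311 = 0.8782, so I = 15.5 × 0.8782 = 13.61 A.

I ≈ 13.6 A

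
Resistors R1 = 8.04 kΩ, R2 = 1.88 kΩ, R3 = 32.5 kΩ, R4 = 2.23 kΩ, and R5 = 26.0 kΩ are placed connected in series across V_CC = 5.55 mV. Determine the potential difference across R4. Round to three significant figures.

Series total: ΣR = 8.04 + 1.88 + 32.5 + 2.23 + 26.0 = 70.65 kΩ.
By the voltage-divider rule, V = 5.55 × 2.230/70.65 = 0.1752 mV.

V ≈ 0.175 mV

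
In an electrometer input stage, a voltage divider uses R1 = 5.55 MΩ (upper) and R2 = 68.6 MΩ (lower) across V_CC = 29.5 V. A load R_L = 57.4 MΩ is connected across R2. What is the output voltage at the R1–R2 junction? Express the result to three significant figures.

R2 ‖ R_L = (68.6 × 57.4)/(68.6 + 57.4) = 31.25 MΩ.
Now apply the divider: V_out = 29.5 × 0.8492 = 25.05 V.

V_out ≈ 25.1 V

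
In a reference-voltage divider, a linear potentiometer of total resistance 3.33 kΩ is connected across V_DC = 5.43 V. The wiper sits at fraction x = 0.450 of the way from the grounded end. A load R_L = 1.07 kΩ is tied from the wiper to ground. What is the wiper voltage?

V_out ≈ 1.38 V

The pot divides into 1.832 kΩ above the wiper and 1.499 kΩ below.
(x·R_p) ‖ R_L = 0.6243 kΩ.
Loaded-divider output: V_out = 5.43 × 0.2542 = 1.380 V.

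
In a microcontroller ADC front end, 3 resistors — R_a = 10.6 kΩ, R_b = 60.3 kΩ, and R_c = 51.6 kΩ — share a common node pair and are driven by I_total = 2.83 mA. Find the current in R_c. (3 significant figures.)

Total conductance ΣG = 1/10.6 + 1/60.3 + 1/51.6 = 0.1303 (units of 1/kΩ).
R_c takes the fraction G_k/ΣG = 0.01938/0.1303 = 0.1487, so I = 2.83 × 0.1487 = 0.4209 mA.

I ≈ 0.421 mA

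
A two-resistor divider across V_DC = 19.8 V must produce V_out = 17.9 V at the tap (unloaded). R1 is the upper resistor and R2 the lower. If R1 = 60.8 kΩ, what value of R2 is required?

R2 ≈ 573 kΩ

Required fraction k = V_out/V_DC = 0.9040.
R2 = R1 · 0.9040/(1 − 0.9040) = 572.8 kΩ.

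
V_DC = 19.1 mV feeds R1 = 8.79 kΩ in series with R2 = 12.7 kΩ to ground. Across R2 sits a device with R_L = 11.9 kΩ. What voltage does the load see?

V_out ≈ 7.86 mV

The load sits in parallel with R2, giving an effective lower resistance R2' = R2·R_L/(R2+R_L) = 6.143 kΩ.
Now apply the divider: V_out = 19.1 × 0.4114 = 7.858 mV.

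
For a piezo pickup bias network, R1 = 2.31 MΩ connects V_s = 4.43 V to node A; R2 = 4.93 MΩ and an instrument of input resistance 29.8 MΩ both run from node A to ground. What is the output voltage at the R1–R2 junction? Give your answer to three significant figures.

V_out ≈ 2.87 V

First combine the lower leg with the load: R2 ‖ R_L = 4.230 MΩ.
Then V_out = V_s · R2'/(R1 + R2') = 4.43 × 4.230/6.540 = 2.865 V.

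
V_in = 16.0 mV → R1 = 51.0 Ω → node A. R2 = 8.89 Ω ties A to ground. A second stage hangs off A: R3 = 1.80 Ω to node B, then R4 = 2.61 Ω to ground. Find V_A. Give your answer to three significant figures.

V_A ≈ 0.874 mV

Looking into the second stage from A: R3 + R4 = 4.410 Ω appears in parallel with R2.
R2 ‖ (R3+R4) = 2.948 Ω.
V_A = 16.0 × 2.948/(51.0 + 2.948) = 0.8742 mV.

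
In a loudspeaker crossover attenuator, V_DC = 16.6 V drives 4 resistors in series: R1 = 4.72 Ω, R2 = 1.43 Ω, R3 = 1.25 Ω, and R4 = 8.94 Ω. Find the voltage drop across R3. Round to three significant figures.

V ≈ 1.27 V

Series total: ΣR = 4.72 + 1.43 + 1.25 + 8.94 = 16.34 Ω.
By the voltage-divider rule, V = 16.6 × 1.250/16.34 = 1.270 V.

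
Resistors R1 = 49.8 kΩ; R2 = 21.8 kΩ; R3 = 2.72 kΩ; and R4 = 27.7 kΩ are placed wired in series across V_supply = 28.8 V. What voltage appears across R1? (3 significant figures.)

ΣR = 49.8 + 21.8 + 2.72 + 27.7 = 102.0 kΩ.
V = V_supply · R/ΣR = 28.8 × 0.4881 = 14.06 V.

V ≈ 14.1 V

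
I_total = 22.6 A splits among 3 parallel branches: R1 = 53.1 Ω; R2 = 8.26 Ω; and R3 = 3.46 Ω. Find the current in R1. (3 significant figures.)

I ≈ 0.992 A

Total conductance ΣG = 1/53.1 + 1/8.26 + 1/3.46 = 0.4289 (units of 1/Ω).
By the current-divider rule, I = I_total · G_k/ΣG = 22.6 × 0.04391 = 0.9923 A.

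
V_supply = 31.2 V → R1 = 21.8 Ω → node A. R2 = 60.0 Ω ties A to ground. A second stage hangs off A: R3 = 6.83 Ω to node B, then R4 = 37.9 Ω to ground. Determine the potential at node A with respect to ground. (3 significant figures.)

Looking into the second stage from A: R3 + R4 = 44.73 Ω appears in parallel with R2.
R2 ‖ (R3+R4) = 25.63 Ω.
V_A = 31.2 × 25.63/(21.8 + 25.63) = 16.86 V.

V_A ≈ 16.9 V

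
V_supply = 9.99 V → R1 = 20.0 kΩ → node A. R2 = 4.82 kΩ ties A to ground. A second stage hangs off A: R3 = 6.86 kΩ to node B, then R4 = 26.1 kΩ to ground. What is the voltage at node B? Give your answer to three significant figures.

The second stage (R3 + R4 = 32.96 kΩ) loads node A in parallel with R2.
Effective lower resistance at A: R2 ‖ 32.96 = 4.205 kΩ.
So V_A = 9.99 × 0.1737 = 1.736 V.
V_B = V_A × 0.7919 = 1.374 V.

V_B ≈ 1.37 V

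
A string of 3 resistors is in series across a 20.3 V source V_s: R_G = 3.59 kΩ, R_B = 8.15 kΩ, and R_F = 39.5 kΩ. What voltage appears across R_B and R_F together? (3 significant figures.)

ΣR = 3.59 + 8.15 + 39.5 = 51.24 kΩ.
R_{R_B..R_F} = 8.15 + 39.5 = 47.65 kΩ.
Voltage divider: V = V_s · (47.65 / 51.24) = 20.3 × 0.9299 = 18.88 V.

V ≈ 18.9 V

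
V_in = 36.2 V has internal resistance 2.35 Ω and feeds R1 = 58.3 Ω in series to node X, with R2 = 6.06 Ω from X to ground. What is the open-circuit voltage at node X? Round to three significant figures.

V_th ≈ 3.29 V

R1' = 2.35 + 58.3 = 60.65 Ω (source resistance + R1).
Open-circuit (no load on X): V_th = V_in · R2/(R1' + R2) = 36.2 × 6.06/(60.65 + 6.06) = 3.288 V.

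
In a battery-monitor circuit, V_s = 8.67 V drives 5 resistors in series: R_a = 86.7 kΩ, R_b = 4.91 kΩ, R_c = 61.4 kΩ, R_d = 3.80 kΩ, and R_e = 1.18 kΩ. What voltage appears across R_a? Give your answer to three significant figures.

Total series resistance ΣR = 86.7 + 4.91 + 61.4 + 3.80 + 1.18 = 158.0 kΩ.
V = V_s · R/ΣR = 8.67 × 0.5488 = 4.758 V.

V ≈ 4.76 V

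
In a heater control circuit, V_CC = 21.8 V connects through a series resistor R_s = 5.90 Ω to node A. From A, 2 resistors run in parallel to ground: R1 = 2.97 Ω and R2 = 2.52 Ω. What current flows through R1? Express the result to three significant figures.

Parallel bank: R_p = 1/(1/2.97 + 1/2.52) = 1.363 Ω.
V_A = 21.8 × 1.363/7.263 = 4.092 V.
Branch current I = V_A/R1 = 4.092/2.97 = 1.378 A.
(Check via current divider: I_total = 3.001 A; share G_k/ΣG = 0.4590 → same result.)

I ≈ 1.38 A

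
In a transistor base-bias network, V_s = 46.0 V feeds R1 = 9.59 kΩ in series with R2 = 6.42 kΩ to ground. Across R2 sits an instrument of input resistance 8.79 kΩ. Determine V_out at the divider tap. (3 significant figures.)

V_out ≈ 12.8 V

First combine the lower leg with the load: R2 ‖ R_L = 3.710 kΩ.
Voltage divider with the loaded lower leg: V_out = 46.0 × 3.710/(9.59 + 3.710) = 46.0 × 0.2790 = 12.83 V.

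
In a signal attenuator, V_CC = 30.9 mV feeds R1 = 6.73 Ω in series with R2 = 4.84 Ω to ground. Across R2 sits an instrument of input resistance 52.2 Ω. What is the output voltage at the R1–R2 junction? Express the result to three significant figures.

V_out ≈ 12.3 mV

R2 ‖ R_L = (4.84 × 52.2)/(4.84 + 52.2) = 4.429 Ω.
Voltage divider with the loaded lower leg: V_out = 30.9 × 4.429/(6.73 + 4.429) = 30.9 × 0.3969 = 12.26 mV.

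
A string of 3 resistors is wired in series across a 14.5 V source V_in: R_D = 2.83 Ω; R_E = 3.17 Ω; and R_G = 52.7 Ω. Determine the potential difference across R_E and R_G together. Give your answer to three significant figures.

V ≈ 13.8 V

Total series resistance ΣR = 2.83 + 3.17 + 52.7 = 58.70 Ω.
R_{R_E..R_G} = 3.17 + 52.7 = 55.87 Ω.
V = V_in · R/ΣR = 14.5 × 0.9518 = 13.80 V.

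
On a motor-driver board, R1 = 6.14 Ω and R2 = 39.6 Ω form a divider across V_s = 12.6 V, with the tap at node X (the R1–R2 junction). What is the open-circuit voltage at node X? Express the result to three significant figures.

Open-circuit (no load on X): V_th = V_s · R2/(R1 + R2) = 12.6 × 39.6/(6.140 + 39.6) = 10.91 V.

V_th ≈ 10.9 V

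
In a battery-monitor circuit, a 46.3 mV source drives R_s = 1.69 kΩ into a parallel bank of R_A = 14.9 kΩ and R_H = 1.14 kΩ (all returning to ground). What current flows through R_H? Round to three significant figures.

Combine the parallel branches: R_p = (1/14.9 + 1/1.14)⁻¹ = 1.059 kΩ.
V_A by voltage divider: V_A = 46.3 × 1.059/(1.69 + 1.059) = 17.84 mV.
I(R_H) = V_A / R_H = 17.84/1.14 = 15.65 µA.
(Check via current divider: I_total = 16.84 µA; share G_k/ΣG = 0.9289 → same result.)

I ≈ 15.6 µA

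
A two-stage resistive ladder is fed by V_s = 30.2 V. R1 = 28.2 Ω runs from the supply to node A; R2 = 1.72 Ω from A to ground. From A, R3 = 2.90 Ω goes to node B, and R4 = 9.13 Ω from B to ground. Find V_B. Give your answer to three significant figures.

V_B ≈ 1.16 V

Looking into the second stage from A: R3 + R4 = 12.03 Ω appears in parallel with R2.
R2 ‖ (R3+R4) = 1.505 Ω.
V_A = 30.2 × 1.505/(28.2 + 1.505) = 1.530 V.
V_B = V_A × 0.7589 = 1.161 V.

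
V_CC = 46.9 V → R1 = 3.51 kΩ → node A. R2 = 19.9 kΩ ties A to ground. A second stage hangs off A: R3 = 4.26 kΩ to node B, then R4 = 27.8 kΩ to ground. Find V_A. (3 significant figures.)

V_A ≈ 36.5 V

Looking into the second stage from A: R3 + R4 = 32.06 kΩ appears in parallel with R2.
Effective lower resistance at A: R2 ‖ 32.06 = 12.28 kΩ.
First divider: V_A = V_CC · 12.28/(3.51 + 12.28) = 36.47 V.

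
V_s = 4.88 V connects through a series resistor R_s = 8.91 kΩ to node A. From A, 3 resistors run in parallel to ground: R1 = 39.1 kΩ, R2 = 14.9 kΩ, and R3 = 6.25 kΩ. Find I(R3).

Equivalent of the parallel group: R_p = 3.957 kΩ.
V_A by voltage divider: V_A = 4.88 × 3.957/(8.91 + 3.957) = 1.501 V.
I(R3) = V_A / R3 = 1.501/6.25 = 0.2401 mA.

I ≈ 0.240 mA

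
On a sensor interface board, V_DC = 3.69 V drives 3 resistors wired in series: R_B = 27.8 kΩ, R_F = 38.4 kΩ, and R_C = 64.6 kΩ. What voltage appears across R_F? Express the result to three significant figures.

ΣR = 27.8 + 38.4 + 64.6 = 130.8 kΩ.
By the voltage-divider rule, V = 3.69 × 38.40/130.8 = 1.083 V.

V ≈ 1.08 V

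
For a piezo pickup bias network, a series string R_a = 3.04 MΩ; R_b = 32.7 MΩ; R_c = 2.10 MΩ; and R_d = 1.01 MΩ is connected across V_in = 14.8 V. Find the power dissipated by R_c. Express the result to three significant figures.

Series current I = V_in/ΣR = 14.8/38.85 = 0.3810 µA.
P(R_c) = I²·R_c = (0.3810)² × 2.10 = 0.3048 µW.

P ≈ 0.305 µW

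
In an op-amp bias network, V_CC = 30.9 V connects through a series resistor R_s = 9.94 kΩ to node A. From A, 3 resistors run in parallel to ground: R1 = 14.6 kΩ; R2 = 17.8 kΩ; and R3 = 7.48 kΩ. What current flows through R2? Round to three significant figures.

I ≈ 0.487 mA

Parallel bank: R_p = 1/(1/14.6 + 1/17.8 + 1/7.48) = 3.871 kΩ.
V_A = 30.9 × 3.871/13.81 = 8.660 V.
I(R2) = V_A / R2 = 8.660/17.8 = 0.4865 mA.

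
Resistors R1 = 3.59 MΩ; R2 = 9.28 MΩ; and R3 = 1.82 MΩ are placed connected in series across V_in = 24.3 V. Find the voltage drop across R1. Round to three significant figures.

V ≈ 5.94 V

ΣR = 3.59 + 9.28 + 1.82 = 14.69 MΩ.
By the voltage-divider rule, V = 24.3 × 3.590/14.69 = 5.939 V.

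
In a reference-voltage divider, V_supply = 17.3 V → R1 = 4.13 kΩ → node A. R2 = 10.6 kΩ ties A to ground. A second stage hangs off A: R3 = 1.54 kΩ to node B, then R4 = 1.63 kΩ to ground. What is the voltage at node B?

V_B ≈ 3.30 V

Node A sees R2 in parallel with the series input of stage 2, R3 + R4 = 3.170 kΩ.
Effective lower resistance at A: R2 ‖ 3.170 = 2.440 kΩ.
V_A = 17.3 × 2.440/(4.13 + 2.440) = 6.425 V.
Then the unloaded second divider: V_B = V_A × R4/(R3+R4) = 6.425 × 0.5142 = 3.304 V.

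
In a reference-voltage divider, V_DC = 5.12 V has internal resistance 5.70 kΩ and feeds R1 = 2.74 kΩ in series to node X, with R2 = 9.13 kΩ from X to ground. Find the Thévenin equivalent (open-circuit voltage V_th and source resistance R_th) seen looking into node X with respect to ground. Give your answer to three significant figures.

V_th ≈ 2.66 V, R_th ≈ 4.39 kΩ

R1' = 5.70 + 2.74 = 8.440 kΩ (source resistance + R1).
V_th is the unloaded tap voltage: V_DC · R2/(R1'+R2) = 5.12 × 0.5196 = 2.661 V.
Looking into X with the source shorted: R_th = R1'·R2/(R1'+R2) = 8.440 × 9.13/17.57 = 4.386 kΩ.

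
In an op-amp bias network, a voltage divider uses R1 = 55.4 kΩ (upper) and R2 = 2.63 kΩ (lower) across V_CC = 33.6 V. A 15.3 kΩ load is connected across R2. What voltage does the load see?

V_out ≈ 1.31 V

The load sits in parallel with R2, giving an effective lower resistance R2' = R2·R_L/(R2+R_L) = 2.244 kΩ.
Then V_out = V_CC · R2'/(R1 + R2') = 33.6 × 2.244/57.64 = 1.308 V.
(Unloaded it would be 1.52 V; the load pulls it down.)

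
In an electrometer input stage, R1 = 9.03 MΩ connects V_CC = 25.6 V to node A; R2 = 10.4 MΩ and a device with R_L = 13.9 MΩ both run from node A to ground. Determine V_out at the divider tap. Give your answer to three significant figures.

R2 ‖ R_L = (10.4 × 13.9)/(10.4 + 13.9) = 5.949 MΩ.
Now apply the divider: V_out = 25.6 × 0.3972 = 10.17 V.
(Unloaded it would be 13.7 V; the load pulls it down.)

V_out ≈ 10.2 V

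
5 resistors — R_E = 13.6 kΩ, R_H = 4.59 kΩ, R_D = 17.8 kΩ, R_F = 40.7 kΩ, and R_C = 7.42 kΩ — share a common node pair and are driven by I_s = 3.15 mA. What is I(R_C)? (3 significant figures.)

Conductances: ΣG = 1/13.6 + 1/4.59 + 1/17.8 + 1/40.7 + 1/7.42 = 0.5069 (1/kΩ).
By the current-divider rule, I = I_s · G_k/ΣG = 3.15 × 0.2659 = 0.8375 mA.

I ≈ 0.837 mA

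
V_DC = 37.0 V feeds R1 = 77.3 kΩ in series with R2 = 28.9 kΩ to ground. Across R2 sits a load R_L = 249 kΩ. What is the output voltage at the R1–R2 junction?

R2 ‖ R_L = (28.9 × 249)/(28.9 + 249) = 25.89 kΩ.
Voltage divider with the loaded lower leg: V_out = 37.0 × 25.89/(77.3 + 25.89) = 37.0 × 0.2509 = 9.284 V.

V_out ≈ 9.28 V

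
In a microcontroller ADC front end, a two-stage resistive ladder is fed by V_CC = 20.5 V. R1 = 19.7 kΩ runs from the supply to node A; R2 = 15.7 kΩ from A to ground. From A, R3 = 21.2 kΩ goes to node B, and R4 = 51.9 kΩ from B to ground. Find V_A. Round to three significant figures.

The second stage (R3 + R4 = 73.10 kΩ) loads node A in parallel with R2.
R2 ‖ (R3+R4) = 12.92 kΩ.
So V_A = 20.5 × 0.3962 = 8.121 V.

V_A ≈ 8.12 V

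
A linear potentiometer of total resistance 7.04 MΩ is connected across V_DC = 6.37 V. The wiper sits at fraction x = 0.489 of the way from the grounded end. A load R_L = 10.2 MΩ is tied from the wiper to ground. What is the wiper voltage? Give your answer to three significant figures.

V_out ≈ 2.66 V

Lower segment x·R_p = 3.443 MΩ; upper segment (1−x)·R_p = 3.597 MΩ.
(x·R_p) ‖ R_L = 2.574 MΩ.
Loaded-divider output: V_out = 6.37 × 0.4171 = 2.657 V.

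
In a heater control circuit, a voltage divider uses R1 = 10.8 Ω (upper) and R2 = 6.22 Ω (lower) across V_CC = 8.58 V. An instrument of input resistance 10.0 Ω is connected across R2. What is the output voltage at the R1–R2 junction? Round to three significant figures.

V_out ≈ 2.25 V

First combine the lower leg with the load: R2 ‖ R_L = 3.835 Ω.
Voltage divider with the loaded lower leg: V_out = 8.58 × 3.835/(10.8 + 3.835) = 8.58 × 0.2620 = 2.248 V.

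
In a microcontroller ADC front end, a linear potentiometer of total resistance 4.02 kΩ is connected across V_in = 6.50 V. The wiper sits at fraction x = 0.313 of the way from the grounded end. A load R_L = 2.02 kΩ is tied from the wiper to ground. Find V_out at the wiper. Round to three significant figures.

The pot divides into 2.762 kΩ above the wiper and 1.258 kΩ below.
(x·R_p) ‖ R_L = 0.7753 kΩ.
Then V_out = V_in · 0.7753/(2.762 + 0.7753) = 1.425 V.
(Unloaded: V_out = x·V_in = 2.03 V.)

V_out ≈ 1.42 V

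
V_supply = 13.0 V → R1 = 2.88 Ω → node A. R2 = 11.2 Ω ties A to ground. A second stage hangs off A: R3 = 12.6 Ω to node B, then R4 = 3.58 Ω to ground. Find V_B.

Node A sees R2 in parallel with the series input of stage 2, R3 + R4 = 16.18 Ω.
Effective lower resistance at A: R2 ‖ 16.18 = 6.619 Ω.
First divider: V_A = V_supply · 6.619/(2.88 + 6.619) = 9.058 V.
V_B = V_A × 0.2213 = 2.004 V.

V_B ≈ 2.00 V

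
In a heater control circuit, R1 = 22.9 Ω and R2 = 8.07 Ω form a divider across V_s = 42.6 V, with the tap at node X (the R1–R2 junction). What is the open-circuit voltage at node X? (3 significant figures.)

V_th ≈ 11.1 V

V_th is the unloaded tap voltage: V_s · R2/(R1+R2) = 42.6 × 0.2606 = 11.10 V.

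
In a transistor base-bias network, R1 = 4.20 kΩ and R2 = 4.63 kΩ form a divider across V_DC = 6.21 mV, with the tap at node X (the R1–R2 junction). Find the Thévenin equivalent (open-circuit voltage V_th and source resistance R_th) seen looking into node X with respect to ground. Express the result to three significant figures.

V_th is the unloaded tap voltage: V_DC · R2/(R1+R2) = 6.21 × 0.5243 = 3.256 mV.
Zeroing V_DC shorts the top of R1 to ground, so R_th = R1 ‖ R2 = 2.202 kΩ.

V_th ≈ 3.26 mV, R_th ≈ 2.20 kΩ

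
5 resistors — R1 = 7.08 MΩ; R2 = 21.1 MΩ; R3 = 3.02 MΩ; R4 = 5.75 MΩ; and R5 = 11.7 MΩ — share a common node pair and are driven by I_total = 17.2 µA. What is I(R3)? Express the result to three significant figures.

Conductances: ΣG = 1/7.08 + 1/21.1 + 1/3.02 + 1/5.75 + 1/11.7 = 0.7791 (1/MΩ).
Current divider: I(R3) = I_total · G_k/ΣG = 17.2 × (0.3311/0.7791) = 17.2 × 0.4250 = 7.310 µA.

I ≈ 7.31 µA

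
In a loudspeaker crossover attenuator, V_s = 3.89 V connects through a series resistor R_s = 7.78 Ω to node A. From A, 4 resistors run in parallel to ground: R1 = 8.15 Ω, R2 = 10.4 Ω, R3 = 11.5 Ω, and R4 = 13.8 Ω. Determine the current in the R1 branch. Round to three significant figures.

I ≈ 0.121 A

Equivalent of the parallel group: R_p = 2.644 Ω.
V_A = 3.89 × 2.644/10.42 = 0.9866 V.
I(R1) = V_A / R1 = 0.9866/8.15 = 0.1211 A.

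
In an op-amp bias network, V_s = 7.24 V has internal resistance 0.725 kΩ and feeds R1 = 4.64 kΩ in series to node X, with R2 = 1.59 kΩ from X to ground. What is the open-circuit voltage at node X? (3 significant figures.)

V_th ≈ 1.66 V

R1' = 0.725 + 4.64 = 5.365 kΩ (source resistance + R1).
V_th is the unloaded tap voltage: V_s · R2/(R1'+R2) = 7.24 × 0.2286 = 1.655 V.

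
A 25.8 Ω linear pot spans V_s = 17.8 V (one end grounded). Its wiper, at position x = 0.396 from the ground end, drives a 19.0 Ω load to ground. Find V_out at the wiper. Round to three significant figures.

Split the track: R_lower = x·R_p = 10.22 Ω, R_upper = (1−x)·R_p = 15.58 Ω.
(x·R_p) ‖ R_L = 6.644 Ω.
Then V_out = V_s · 6.644/(15.58 + 6.644) = 5.321 V.

V_out ≈ 5.32 V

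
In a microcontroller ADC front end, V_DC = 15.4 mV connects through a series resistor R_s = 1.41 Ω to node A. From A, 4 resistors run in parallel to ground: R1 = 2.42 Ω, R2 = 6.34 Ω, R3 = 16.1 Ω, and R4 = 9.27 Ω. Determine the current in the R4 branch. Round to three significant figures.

Parallel bank: R_p = 1/(1/2.42 + 1/6.34 + 1/16.1 + 1/9.27) = 1.350 Ω.
V_A by voltage divider: V_A = 15.4 × 1.350/(1.41 + 1.350) = 7.532 mV.
I(R4) = V_A / R4 = 7.532/9.27 = 0.8125 mA.
(Equivalently: I_total = 5.580 mA, then current-divider fraction G_k/ΣG = 0.1456.)

I ≈ 0.812 mA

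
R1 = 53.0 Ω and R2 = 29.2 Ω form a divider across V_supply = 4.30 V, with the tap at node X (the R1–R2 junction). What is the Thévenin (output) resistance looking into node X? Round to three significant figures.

R_th ≈ 18.8 Ω

Zeroing V_supply shorts the top of R1 to ground, so R_th = R1 ‖ R2 = 18.83 Ω.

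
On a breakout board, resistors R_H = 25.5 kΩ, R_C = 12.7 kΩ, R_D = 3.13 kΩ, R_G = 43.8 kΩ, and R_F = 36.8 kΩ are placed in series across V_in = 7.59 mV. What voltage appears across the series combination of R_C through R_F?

V ≈ 6.00 mV

Total series resistance ΣR = 25.5 + 12.7 + 3.13 + 43.8 + 36.8 = 121.9 kΩ.
R_{R_C..R_F} = 12.7 + 3.13 + 43.8 + 36.8 = 96.43 kΩ.
V = V_in · R/ΣR = 7.59 × 0.7909 = 6.003 mV.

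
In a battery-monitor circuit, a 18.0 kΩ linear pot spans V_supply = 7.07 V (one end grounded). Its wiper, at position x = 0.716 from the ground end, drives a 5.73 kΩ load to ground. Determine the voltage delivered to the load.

Lower segment x·R_p = 12.89 kΩ; upper segment (1−x)·R_p = 5.112 kΩ.
R_L loads the lower segment: effective lower R = 3.966 kΩ.
V_out = 7.07 × 3.966/(5.112 + 3.966) = 3.089 V.

V_out ≈ 3.09 V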